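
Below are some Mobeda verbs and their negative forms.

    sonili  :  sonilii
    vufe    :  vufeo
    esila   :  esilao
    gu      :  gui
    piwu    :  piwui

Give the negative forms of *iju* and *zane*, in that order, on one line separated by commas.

ijui, zaneo

Looking at the last vowel of each stem: -i when the last vowel of the stem is a high vowel (*sonili*, *gu*, *piwu*); -o when the last vowel of the stem is a non-high vowel (*vufe*, *esila*).
*iju*: last vowel = /u/, a high vowel → -i → *ijui*.
Since the last vowel of *zane* is /e/ (a non-high vowel), it takes -o, giving *zaneo*.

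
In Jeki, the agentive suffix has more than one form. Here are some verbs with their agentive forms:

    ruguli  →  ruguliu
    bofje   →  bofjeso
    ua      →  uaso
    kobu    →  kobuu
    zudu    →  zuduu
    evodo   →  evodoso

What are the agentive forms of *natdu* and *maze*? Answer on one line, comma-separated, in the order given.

The pattern is height harmony: -u when the last vowel of the stem is a high vowel (*ruguli*, *kobu*, *zudu*); -so when the last vowel of the stem is a non-high vowel (*bofje*, *ua*, *evodo*).
Since the last vowel of *natdu* is /u/ (a high vowel), it takes -u, giving *natduu*.
Since the last vowel of *maze* is /e/ (a non-high vowel), it takes -so, giving *mazeso*.

natduu, mazeso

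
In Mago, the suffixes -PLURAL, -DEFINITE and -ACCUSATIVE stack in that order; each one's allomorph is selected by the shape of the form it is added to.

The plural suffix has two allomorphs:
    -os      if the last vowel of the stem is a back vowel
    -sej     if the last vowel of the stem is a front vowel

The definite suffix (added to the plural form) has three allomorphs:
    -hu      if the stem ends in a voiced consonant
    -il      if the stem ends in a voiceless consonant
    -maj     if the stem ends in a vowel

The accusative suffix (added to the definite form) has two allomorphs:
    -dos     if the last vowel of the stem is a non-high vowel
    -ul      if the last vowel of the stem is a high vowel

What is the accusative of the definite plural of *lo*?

The last vowel of *lo* is /o/, which is a back vowel, so the plural suffix is -os, giving *loos*.
The plural form *loos*: final sound = /s/, a voiceless consonant → -il → *loosil*.
The definite form *loosil* — last vowel /i/ (a high vowel) → -ul → *loosilul*.

loosilul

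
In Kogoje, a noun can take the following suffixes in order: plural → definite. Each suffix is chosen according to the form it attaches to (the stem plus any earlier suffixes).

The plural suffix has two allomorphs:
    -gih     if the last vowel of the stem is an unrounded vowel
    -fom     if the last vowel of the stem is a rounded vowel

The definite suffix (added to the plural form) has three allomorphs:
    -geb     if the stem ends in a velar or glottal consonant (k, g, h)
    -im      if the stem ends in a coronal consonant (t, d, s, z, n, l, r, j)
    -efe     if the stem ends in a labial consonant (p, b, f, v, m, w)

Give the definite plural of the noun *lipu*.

lipufomefe

The last vowel of *lipu* is /u/, which is a rounded vowel, so the plural suffix is -fom, giving *lipufom*.
The plural form *lipufom* — final consonant /m/ (labial) → -efe → *lipufomefe*.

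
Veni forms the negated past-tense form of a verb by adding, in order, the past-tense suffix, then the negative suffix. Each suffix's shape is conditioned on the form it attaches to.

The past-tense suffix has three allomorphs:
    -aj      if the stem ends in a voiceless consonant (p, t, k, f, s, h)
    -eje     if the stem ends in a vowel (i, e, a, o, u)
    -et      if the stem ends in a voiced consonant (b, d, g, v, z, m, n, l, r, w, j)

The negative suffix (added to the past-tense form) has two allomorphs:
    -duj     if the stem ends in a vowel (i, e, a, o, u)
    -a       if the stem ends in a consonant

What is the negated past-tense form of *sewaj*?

*sewaj* — final sound /j/ (a voiced consonant) → -et → *sewajet*.
The past-tense form *sewajet*: final sound = /t/, a consonant → -a → *sewajeta*.

sewajeta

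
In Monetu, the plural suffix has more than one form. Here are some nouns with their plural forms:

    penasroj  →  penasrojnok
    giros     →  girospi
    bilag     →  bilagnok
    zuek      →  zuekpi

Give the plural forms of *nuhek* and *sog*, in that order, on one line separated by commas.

nuhekpi, sognok

The alternation tracks the final consonant of the stem — -pi when the stem ends in a voiceless consonant (*giros*, *zuek*); -nok when the stem ends in a voiced consonant (*penasroj*, *bilag*).
Since the final consonant of *nuhek* is /k/ (voiceless), it takes -pi, giving *nuhekpi*.
Since the final consonant of *sog* is /g/ (voiced), it takes -nok, giving *sognok*.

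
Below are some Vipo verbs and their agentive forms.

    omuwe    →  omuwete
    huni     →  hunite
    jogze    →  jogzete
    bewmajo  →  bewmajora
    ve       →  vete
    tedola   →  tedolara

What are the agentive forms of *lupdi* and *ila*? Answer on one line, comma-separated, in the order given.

The pattern is front/back vowel harmony: -te when the last vowel of the stem is a front vowel (*omuwe*, *huni*, *jogze*, *ve*); -ra when the last vowel of the stem is a back vowel (*bewmajo*, *tedola*).
The last vowel of *lupdi* is /i/, which is a front vowel, so the suffix is -te, giving *lupdite*.
*ila* — last vowel /a/ (a back vowel) → -ra → *ilara*.

lupdite, ilara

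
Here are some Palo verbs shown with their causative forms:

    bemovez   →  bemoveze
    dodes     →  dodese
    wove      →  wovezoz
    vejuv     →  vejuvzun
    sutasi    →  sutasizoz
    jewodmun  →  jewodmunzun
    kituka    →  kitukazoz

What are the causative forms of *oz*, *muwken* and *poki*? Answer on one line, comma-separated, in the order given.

Looking at the final sound of each stem: -e when the stem ends in a sibilant (*bemovez*, *dodes*); -zun when the stem ends in a non-sibilant consonant (*vejuv*, *jewodmun*); -zoz when the stem ends in a vowel (*wove*, *sutasi*, *kituka*).
The final sound of *oz* is /z/, which is a sibilant, so the suffix is -e, giving *oze*.
Since the final sound of *muwken* is /n/ (a non-sibilant consonant), it takes -zun, giving *muwkenzun*.
Since the final sound of *poki* is /i/ (a vowel), it takes -zoz, giving *pokizoz*.

oze, muwkenzun, pokizoz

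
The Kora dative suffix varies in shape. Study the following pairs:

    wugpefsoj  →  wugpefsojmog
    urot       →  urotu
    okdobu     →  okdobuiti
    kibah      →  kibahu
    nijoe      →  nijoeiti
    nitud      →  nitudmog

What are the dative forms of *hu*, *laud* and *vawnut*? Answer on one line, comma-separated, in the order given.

Looking at the final sound of each stem: -u when the stem ends in a voiceless consonant (*urot*, *kibah*); -mog when the stem ends in a voiced consonant (*wugpefsoj*, *nitud*); -iti when the stem ends in a vowel (*okdobu*, *nijoe*).
*hu*: final sound = /u/, a vowel → -iti → *huiti*.
*laud* — final sound /d/ (a voiced consonant) → -mog → *laudmog*.
Since the final sound of *vawnut* is /t/ (a voiceless consonant), it takes -u, giving *vawnutu*.

huiti, laudmog, vawnutu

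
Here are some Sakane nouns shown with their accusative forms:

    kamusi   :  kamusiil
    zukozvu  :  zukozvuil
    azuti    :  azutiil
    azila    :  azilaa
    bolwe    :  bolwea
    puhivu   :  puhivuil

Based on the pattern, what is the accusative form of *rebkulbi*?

The suffix is conditioned by the last vowel: -il when the last vowel of the stem is a high vowel (*kamusi*, *zukozvu*, *azuti*, *puhivu*); -a when the last vowel of the stem is a non-high vowel (*azila*, *bolwe*).
Since the last vowel of *rebkulbi* is /i/ (a high vowel), it takes -il, giving *rebkulbiil*.

rebkulbiil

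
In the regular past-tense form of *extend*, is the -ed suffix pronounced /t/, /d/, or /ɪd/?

The stem *extend* ends in /t/ or /d/.
The -ed suffix is realized as /ɪd/ after /t, d/; as /t/ after other voiceless consonants; and as /d/ after other voiced sounds.
So -ed on *extend* is pronounced /ɪd/.

/ɪd/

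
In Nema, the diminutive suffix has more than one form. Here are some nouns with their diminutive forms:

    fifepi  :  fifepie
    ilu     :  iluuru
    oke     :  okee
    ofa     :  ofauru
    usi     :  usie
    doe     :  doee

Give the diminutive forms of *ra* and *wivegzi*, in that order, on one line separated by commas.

The suffix is conditioned by the last vowel: -e when the last vowel of the stem is a front vowel (*fifepi*, *oke*, *usi*, *doe*); -uru when the last vowel of the stem is a back vowel (*ilu*, *ofa*).
Since the last vowel of *ra* is /a/ (a back vowel), it takes -uru, giving *rauru*.
The last vowel of *wivegzi* is /i/, which is a front vowel, so the suffix is -e, giving *wivegzie*.

rauru, wivegzie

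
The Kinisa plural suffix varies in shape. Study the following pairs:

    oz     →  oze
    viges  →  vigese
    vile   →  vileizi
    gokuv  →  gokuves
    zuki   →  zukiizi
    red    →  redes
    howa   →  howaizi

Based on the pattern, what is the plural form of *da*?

Looking at the final sound of each stem: -e when the stem ends in a sibilant (*oz*, *viges*); -es when the stem ends in a non-sibilant consonant (*gokuv*, *red*); -izi when the stem ends in a vowel (*vile*, *zuki*, *howa*).
Since the final sound of *da* is /a/ (a vowel), it takes -izi, giving *daizi*.

daizi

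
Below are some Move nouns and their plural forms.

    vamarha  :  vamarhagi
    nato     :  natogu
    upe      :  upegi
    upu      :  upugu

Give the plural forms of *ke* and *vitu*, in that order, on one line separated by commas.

kegi, vitugu

The pattern is rounding harmony: -gu when the last vowel of the stem is a rounded vowel (*nato*, *upu*); -gi when the last vowel of the stem is an unrounded vowel (*vamarha*, *upe*).
The last vowel of *ke* is /e/, which is an unrounded vowel, so the suffix is -gi, giving *kegi*.
The last vowel of *vitu* is /u/, which is a rounded vowel, so the suffix is -gu, giving *vitugu*.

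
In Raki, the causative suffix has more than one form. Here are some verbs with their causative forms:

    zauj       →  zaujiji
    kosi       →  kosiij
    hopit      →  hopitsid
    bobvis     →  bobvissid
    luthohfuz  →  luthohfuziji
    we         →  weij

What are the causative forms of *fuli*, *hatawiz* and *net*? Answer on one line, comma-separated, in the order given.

fuliij, hatawiziji, netsid

The suffix is conditioned by the final sound: -sid when the stem ends in a voiceless consonant (*hopit*, *bobvis*); -iji when the stem ends in a voiced consonant (*zauj*, *luthohfuz*); -ij when the stem ends in a vowel (*kosi*, *we*).
Since the final sound of *fuli* is /i/ (a vowel), it takes -ij, giving *fuliij*.
Since the final sound of *hatawiz* is /z/ (a voiced consonant), it takes -iji, giving *hatawiziji*.
The final sound of *net* is /t/, which is a voiceless consonant, so the suffix is -sid, giving *netsid*.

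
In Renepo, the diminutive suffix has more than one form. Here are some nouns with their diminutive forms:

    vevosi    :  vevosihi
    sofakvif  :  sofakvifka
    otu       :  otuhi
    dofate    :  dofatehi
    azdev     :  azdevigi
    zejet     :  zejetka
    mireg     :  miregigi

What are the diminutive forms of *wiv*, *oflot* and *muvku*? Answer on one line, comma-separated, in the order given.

Looking at the final sound of each stem: -ka when the stem ends in a voiceless consonant (*sofakvif*, *zejet*); -igi when the stem ends in a voiced consonant (*azdev*, *mireg*); -hi when the stem ends in a vowel (*vevosi*, *otu*, *dofate*).
*wiv* — final sound /v/ (a voiced consonant) → -igi → *wivigi*.
*oflot* — final sound /t/ (a voiceless consonant) → -ka → *oflotka*.
*muvku* — final sound /u/ (a vowel) → -hi → *muvkuhi*.

wivigi, oflotka, muvkuhi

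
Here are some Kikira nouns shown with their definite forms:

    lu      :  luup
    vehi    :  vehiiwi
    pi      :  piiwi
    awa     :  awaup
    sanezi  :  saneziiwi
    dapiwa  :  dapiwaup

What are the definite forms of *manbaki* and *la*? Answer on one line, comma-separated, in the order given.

manbakiiwi, laup

The suffix is conditioned by the last vowel: -iwi when the last vowel of the stem is a front vowel (*vehi*, *pi*, *sanezi*); -up when the last vowel of the stem is a back vowel (*lu*, *awa*, *dapiwa*).
*manbaki*: last vowel = /i/, a front vowel → -iwi → *manbakiiwi*.
*la*: last vowel = /a/, a back vowel → -up → *laup*.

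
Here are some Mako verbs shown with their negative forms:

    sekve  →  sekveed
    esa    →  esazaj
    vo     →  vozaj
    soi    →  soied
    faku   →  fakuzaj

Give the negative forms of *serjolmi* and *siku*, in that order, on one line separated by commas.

serjolmied, sikuzaj

Looking at the last vowel of each stem: -ed when the last vowel of the stem is a front vowel (*sekve*, *soi*); -zaj when the last vowel of the stem is a back vowel (*esa*, *vo*, *faku*).
Since the last vowel of *serjolmi* is /i/ (a front vowel), it takes -ed, giving *serjolmied*.
The last vowel of *siku* is /u/, which is a back vowel, so the suffix is -zaj, giving *sikuzaj*.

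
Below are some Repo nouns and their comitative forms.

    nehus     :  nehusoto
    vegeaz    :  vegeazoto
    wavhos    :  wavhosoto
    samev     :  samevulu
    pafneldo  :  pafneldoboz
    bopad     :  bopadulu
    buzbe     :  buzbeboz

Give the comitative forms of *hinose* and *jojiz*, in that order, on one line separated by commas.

hinoseboz, jojizoto

The pattern is sibilance of the final sound: -oto when the stem ends in a sibilant (*nehus*, *vegeaz*, *wavhos*); -ulu when the stem ends in a non-sibilant consonant (*samev*, *bopad*); -boz when the stem ends in a vowel (*pafneldo*, *buzbe*).
*hinose*: final sound = /e/, a vowel → -boz → *hinoseboz*.
Since the final sound of *jojiz* is /z/ (a sibilant), it takes -oto, giving *jojizoto*.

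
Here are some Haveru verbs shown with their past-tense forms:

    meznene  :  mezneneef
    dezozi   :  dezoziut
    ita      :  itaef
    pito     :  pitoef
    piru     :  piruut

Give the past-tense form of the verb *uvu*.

The alternation tracks the last vowel of the stem — -ut when the last vowel of the stem is a high vowel (*dezozi*, *piru*); -ef when the last vowel of the stem is a non-high vowel (*meznene*, *ita*, *pito*).
Since the last vowel of *uvu* is /u/ (a high vowel), it takes -ut, giving *uvuut*.

uvuut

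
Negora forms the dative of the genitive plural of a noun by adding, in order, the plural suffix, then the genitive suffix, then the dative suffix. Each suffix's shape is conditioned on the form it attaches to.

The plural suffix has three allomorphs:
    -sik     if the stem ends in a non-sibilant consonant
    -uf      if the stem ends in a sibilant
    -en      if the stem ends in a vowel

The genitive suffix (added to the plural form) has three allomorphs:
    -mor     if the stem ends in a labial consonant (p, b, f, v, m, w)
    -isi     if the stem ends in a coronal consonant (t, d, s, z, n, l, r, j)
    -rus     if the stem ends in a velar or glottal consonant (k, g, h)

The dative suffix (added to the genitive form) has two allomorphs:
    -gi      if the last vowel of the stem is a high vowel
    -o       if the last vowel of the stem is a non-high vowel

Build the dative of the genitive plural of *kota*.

Since the final sound of *kota* is /a/ (a vowel), it takes -en, giving *kotaen*.
The plural form *kotaen* — final consonant /n/ (coronal) → -isi → *kotaenisi*.
The genitive form *kotaenisi*: last vowel = /i/, a high vowel → -gi → *kotaenisigi*.

kotaenisigi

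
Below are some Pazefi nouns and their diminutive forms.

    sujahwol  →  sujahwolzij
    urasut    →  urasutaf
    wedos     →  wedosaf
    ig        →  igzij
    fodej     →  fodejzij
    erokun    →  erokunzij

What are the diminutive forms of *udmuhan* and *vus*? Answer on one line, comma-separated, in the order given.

The pattern is voicing of the final consonant: -af when the stem ends in a voiceless consonant (*urasut*, *wedos*); -zij when the stem ends in a voiced consonant (*sujahwol*, *ig*, *fodej*, *erokun*).
Since the final consonant of *udmuhan* is /n/ (voiced), it takes -zij, giving *udmuhanzij*.
*vus* — final consonant /s/ (voiceless) → -af → *vusaf*.

udmuhanzij, vusaf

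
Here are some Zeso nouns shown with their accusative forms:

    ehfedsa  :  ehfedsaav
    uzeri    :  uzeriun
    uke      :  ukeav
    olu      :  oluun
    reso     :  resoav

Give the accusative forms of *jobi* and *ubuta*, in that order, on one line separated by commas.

jobiun, ubutaav

The suffix is conditioned by the last vowel: -un when the last vowel of the stem is a high vowel (*uzeri*, *olu*); -av when the last vowel of the stem is a non-high vowel (*ehfedsa*, *uke*, *reso*).
*jobi* — last vowel /i/ (a high vowel) → -un → *jobiun*.
The last vowel of *ubuta* is /a/, which is a non-high vowel, so the suffix is -av, giving *ubutaav*.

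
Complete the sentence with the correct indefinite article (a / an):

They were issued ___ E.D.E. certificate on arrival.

an

The indefinite article is chosen by the initial *sound* of the following word, not its spelling.
The initialism *E.D.E.* is read letter by letter; the first letter, E, is pronounced /iː/, which begins with a vowel sound.
So the article is *an*: They were issued an E.D.E. certificate on arrival.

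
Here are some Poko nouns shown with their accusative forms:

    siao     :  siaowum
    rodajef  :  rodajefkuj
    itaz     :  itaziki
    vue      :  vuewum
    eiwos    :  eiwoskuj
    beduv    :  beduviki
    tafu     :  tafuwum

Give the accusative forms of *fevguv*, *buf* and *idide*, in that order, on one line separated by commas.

fevguviki, bufkuj, ididewum

The alternation tracks the final sound of the stem — -kuj when the stem ends in a voiceless consonant (*rodajef*, *eiwos*); -iki when the stem ends in a voiced consonant (*itaz*, *beduv*); -wum when the stem ends in a vowel (*siao*, *vue*, *tafu*).
*fevguv*: final sound = /v/, a voiced consonant → -iki → *fevguviki*.
The final sound of *buf* is /f/, which is a voiceless consonant, so the suffix is -kuj, giving *bufkuj*.
Since the final sound of *idide* is /e/ (a vowel), it takes -wum, giving *ididewum*.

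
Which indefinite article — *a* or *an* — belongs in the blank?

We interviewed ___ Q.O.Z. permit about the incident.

a

The indefinite article is chosen by the initial *sound* of the following word, not its spelling.
The initialism *Q.O.Z.* is read letter by letter; the first letter, Q, is pronounced /kjuː/, which begins with a consonant sound.
So the article is *a*: We interviewed a Q.O.Z. permit about the incident.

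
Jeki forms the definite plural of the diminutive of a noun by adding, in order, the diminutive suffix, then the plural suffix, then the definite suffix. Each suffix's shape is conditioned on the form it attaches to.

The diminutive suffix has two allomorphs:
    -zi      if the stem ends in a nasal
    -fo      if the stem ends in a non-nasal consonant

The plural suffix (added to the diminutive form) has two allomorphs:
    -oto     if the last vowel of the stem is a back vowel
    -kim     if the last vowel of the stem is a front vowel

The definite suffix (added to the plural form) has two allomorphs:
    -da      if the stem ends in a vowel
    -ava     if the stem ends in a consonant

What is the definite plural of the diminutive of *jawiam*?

jawiamzikimava

The final consonant of *jawiam* is /m/, which is a nasal, so the diminutive suffix is -zi, giving *jawiamzi*.
The last vowel of the diminutive form *jawiamzi* is /i/, which is a front vowel, so the plural suffix is -kim, giving *jawiamzikim*.
Since the final sound of the plural form *jawiamzikim* is /m/ (a consonant), it takes -ava, giving *jawiamzikimava*.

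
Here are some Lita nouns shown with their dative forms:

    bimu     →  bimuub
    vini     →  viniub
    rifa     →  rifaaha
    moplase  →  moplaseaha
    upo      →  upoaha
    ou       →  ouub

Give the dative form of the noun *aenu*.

aenuub

The alternation tracks the last vowel of the stem — -ub when the last vowel of the stem is a high vowel (*bimu*, *vini*, *ou*); -aha when the last vowel of the stem is a non-high vowel (*rifa*, *moplase*, *upo*).
*aenu*: last vowel = /u/, a high vowel → -ub → *aenuub*.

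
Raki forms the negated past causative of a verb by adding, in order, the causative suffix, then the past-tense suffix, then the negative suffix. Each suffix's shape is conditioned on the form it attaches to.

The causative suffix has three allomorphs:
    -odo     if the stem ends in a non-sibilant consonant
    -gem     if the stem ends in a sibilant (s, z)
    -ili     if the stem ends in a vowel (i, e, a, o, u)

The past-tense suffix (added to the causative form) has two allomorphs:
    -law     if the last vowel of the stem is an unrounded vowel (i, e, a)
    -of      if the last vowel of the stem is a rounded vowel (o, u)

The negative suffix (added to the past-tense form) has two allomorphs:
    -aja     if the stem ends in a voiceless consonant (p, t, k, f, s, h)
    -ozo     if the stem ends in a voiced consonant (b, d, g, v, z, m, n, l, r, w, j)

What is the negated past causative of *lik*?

Since the final sound of *lik* is /k/ (a non-sibilant consonant), it takes -odo, giving *likodo*.
The causative form *likodo*: last vowel = /o/, a rounded vowel → -of → *likodoof*.
The past-tense form *likodoof*: final consonant = /f/, voiceless → -aja → *likodoofaja*.

likodoofaja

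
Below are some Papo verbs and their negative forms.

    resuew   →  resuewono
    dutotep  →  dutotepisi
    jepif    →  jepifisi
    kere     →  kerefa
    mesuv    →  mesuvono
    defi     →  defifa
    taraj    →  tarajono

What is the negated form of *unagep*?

unagepisi

Looking at the final sound of each stem: -isi when the stem ends in a voiceless consonant (*dutotep*, *jepif*); -ono when the stem ends in a voiced consonant (*resuew*, *mesuv*, *taraj*); -fa when the stem ends in a vowel (*kere*, *defi*).
*unagep* — final sound /p/ (a voiceless consonant) → -isi → *unagepisi*.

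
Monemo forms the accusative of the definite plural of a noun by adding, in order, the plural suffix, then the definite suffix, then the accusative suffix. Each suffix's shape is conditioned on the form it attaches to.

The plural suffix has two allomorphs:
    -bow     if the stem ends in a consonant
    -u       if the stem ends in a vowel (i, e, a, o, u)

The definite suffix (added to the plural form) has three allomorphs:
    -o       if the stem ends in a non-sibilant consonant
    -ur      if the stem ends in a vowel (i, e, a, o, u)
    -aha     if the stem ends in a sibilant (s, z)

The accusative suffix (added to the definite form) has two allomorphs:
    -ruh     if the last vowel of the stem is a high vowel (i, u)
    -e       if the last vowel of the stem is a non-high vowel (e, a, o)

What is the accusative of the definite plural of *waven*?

*waven*: final sound = /n/, a consonant → -bow → *wavenbow*.
The plural form *wavenbow*: final sound = /w/, a non-sibilant consonant → -o → *wavenbowo*.
Since the last vowel of the definite form *wavenbowo* is /o/ (a non-high vowel), it takes -e, giving *wavenbowoe*.

wavenbowoe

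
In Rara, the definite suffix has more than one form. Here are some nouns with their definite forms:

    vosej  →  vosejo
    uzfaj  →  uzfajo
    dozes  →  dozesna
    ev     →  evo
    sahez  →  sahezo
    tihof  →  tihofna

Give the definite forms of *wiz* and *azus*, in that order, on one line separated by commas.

The pattern is voicing of the final consonant: -na when the stem ends in a voiceless consonant (*dozes*, *tihof*); -o when the stem ends in a voiced consonant (*vosej*, *uzfaj*, *ev*, *sahez*).
*wiz*: final consonant = /z/, voiced → -o → *wizo*.
*azus*: final consonant = /s/, voiceless → -na → *azusna*.

wizo, azusna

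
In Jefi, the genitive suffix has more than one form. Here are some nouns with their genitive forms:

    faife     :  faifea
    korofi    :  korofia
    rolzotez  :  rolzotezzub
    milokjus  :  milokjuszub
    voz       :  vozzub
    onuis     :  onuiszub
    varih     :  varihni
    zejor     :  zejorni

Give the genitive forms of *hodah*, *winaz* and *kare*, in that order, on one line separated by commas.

The alternation tracks the final sound of the stem — -zub when the stem ends in a sibilant (*rolzotez*, *milokjus*, *voz*, *onuis*); -ni when the stem ends in a non-sibilant consonant (*varih*, *zejor*); -a when the stem ends in a vowel (*faife*, *korofi*).
Since the final sound of *hodah* is /h/ (a non-sibilant consonant), it takes -ni, giving *hodahni*.
Since the final sound of *winaz* is /z/ (a sibilant), it takes -zub, giving *winazzub*.
The final sound of *kare* is /e/, which is a vowel, so the suffix is -a, giving *karea*.

hodahni, winazzub, karea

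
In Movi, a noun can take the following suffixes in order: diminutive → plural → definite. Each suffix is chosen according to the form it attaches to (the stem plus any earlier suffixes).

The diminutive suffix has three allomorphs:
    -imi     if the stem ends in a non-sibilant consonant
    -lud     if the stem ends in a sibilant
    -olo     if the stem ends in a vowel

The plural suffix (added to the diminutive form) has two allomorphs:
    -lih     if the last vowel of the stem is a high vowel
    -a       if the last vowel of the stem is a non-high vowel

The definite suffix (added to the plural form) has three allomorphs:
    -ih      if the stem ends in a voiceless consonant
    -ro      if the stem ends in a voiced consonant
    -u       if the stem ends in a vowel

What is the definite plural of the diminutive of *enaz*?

Since the final sound of *enaz* is /z/ (a sibilant), it takes -lud, giving *enazlud*.
The last vowel of the diminutive form *enazlud* is /u/, which is a high vowel, so the plural suffix is -lih, giving *enazludlih*.
The plural form *enazludlih* — final sound /h/ (a voiceless consonant) → -ih → *enazludlihih*.

enazludlihih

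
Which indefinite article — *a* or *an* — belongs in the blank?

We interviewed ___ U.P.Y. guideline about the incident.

a

The indefinite article is chosen by the initial *sound* of the following word, not its spelling.
The initialism *U.P.Y.* is read letter by letter; the first letter, U, is pronounced /juː/, which begins with a consonant sound.
So the article is *a*: We interviewed a U.P.Y. guideline about the incident.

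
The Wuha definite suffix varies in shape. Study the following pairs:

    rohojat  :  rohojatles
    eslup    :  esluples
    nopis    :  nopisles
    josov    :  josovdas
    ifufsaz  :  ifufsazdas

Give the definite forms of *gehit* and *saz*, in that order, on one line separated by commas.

gehitles, sazdas

The suffix is conditioned by the final consonant: -les when the stem ends in a voiceless consonant (*rohojat*, *eslup*, *nopis*); -das when the stem ends in a voiced consonant (*josov*, *ifufsaz*).
*gehit* — final consonant /t/ (voiceless) → -les → *gehitles*.
The final consonant of *saz* is /z/, which is voiced, so the suffix is -das, giving *sazdas*.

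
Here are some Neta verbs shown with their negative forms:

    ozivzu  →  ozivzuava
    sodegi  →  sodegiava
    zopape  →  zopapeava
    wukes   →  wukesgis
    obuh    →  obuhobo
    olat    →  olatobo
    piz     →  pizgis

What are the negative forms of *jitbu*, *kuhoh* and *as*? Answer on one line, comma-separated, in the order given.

jitbuava, kuhohobo, asgis

Looking at the final sound of each stem: -gis when the stem ends in a sibilant (*wukes*, *piz*); -obo when the stem ends in a non-sibilant consonant (*obuh*, *olat*); -ava when the stem ends in a vowel (*ozivzu*, *sodegi*, *zopape*).
Since the final sound of *jitbu* is /u/ (a vowel), it takes -ava, giving *jitbuava*.
The final sound of *kuhoh* is /h/, which is a non-sibilant consonant, so the suffix is -obo, giving *kuhohobo*.
*as*: final sound = /s/, a sibilant → -gis → *asgis*.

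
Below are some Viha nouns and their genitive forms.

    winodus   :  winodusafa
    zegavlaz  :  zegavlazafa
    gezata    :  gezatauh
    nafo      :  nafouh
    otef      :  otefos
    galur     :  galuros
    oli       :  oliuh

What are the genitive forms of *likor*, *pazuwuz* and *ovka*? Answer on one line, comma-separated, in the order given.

likoros, pazuwuzafa, ovkauh

The pattern is sibilance of the final sound: -afa when the stem ends in a sibilant (*winodus*, *zegavlaz*); -os when the stem ends in a non-sibilant consonant (*otef*, *galur*); -uh when the stem ends in a vowel (*gezata*, *nafo*, *oli*).
*likor* — final sound /r/ (a non-sibilant consonant) → -os → *likoros*.
Since the final sound of *pazuwuz* is /z/ (a sibilant), it takes -afa, giving *pazuwuzafa*.
Since the final sound of *ovka* is /a/ (a vowel), it takes -uh, giving *ovkauh*.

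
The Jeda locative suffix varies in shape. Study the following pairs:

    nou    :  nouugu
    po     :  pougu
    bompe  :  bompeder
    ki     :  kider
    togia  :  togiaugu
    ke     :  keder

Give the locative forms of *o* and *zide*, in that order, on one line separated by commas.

ougu, zideder

The pattern is front/back vowel harmony: -der when the last vowel of the stem is a front vowel (*bompe*, *ki*, *ke*); -ugu when the last vowel of the stem is a back vowel (*nou*, *po*, *togia*).
*o*: last vowel = /o/, a back vowel → -ugu → *ougu*.
*zide*: last vowel = /e/, a front vowel → -der → *zideder*.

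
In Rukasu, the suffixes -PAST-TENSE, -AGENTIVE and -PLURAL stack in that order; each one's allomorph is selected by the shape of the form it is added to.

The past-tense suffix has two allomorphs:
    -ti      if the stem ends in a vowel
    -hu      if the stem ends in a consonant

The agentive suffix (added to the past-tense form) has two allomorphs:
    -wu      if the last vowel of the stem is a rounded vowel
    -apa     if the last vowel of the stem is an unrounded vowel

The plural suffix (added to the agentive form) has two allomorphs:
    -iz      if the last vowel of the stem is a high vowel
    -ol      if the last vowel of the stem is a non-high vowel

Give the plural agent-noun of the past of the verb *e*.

The final sound of *e* is /e/, which is a vowel, so the past-tense suffix is -ti, giving *eti*.
The past-tense form *eti*: last vowel = /i/, an unrounded vowel → -apa → *etiapa*.
The agentive form *etiapa*: last vowel = /a/, a non-high vowel → -ol → *etiapaol*.

etiapaol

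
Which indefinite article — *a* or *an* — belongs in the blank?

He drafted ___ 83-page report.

an

The indefinite article is chosen by the initial *sound* of the following word, not its spelling.
The number *83* is spoken "eighty-…", beginning with /ˈeɪti/ — a vowel sound.
So the article is *an*: He drafted an 83-page report.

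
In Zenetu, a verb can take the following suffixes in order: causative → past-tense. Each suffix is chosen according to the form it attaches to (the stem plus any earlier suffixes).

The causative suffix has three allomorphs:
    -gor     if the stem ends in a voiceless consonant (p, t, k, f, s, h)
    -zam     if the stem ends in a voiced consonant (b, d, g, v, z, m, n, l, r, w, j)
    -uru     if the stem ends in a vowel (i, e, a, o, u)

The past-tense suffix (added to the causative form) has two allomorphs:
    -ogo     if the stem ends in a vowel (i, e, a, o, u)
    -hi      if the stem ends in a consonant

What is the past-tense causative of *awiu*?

awiuuruogo

The final sound of *awiu* is /u/, which is a vowel, so the causative suffix is -uru, giving *awiuuru*.
The causative form *awiuuru* — final sound /u/ (a vowel) → -ogo → *awiuuruogo*.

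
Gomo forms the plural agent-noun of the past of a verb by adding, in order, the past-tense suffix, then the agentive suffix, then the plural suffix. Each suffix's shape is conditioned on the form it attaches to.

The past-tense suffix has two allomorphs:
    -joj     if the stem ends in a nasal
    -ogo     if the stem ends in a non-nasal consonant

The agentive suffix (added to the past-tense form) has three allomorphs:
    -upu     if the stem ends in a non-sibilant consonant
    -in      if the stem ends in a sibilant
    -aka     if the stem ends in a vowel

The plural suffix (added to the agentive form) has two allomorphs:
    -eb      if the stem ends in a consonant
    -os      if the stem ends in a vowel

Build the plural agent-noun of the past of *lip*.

Since the final consonant of *lip* is /p/ (non-nasal), it takes -ogo, giving *lipogo*.
The past-tense form *lipogo*: final sound = /o/, a vowel → -aka → *lipogoaka*.
The final sound of the agentive form *lipogoaka* is /a/, which is a vowel, so the plural suffix is -os, giving *lipogoakaos*.

lipogoakaos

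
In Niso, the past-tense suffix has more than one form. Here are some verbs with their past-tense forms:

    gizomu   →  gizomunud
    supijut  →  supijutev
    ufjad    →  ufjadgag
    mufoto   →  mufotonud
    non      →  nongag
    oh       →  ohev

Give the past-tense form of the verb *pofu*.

Looking at the final sound of each stem: -ev when the stem ends in a voiceless consonant (*supijut*, *oh*); -gag when the stem ends in a voiced consonant (*ufjad*, *non*); -nud when the stem ends in a vowel (*gizomu*, *mufoto*).
*pofu* — final sound /u/ (a vowel) → -nud → *pofunud*.

pofunud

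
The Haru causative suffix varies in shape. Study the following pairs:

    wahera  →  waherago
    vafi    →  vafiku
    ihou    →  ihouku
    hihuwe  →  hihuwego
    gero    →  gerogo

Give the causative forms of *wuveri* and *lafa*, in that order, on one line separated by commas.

Looking at the last vowel of each stem: -ku when the last vowel of the stem is a high vowel (*vafi*, *ihou*); -go when the last vowel of the stem is a non-high vowel (*wahera*, *hihuwe*, *gero*).
The last vowel of *wuveri* is /i/, which is a high vowel, so the suffix is -ku, giving *wuveriku*.
*lafa*: last vowel = /a/, a non-high vowel → -go → *lafago*.

wuveriku, lafago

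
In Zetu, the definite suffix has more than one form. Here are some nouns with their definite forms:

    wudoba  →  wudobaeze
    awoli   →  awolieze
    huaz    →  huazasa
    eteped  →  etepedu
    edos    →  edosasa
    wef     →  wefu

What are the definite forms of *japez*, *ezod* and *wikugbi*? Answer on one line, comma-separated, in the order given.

The pattern is sibilance of the final sound: -asa when the stem ends in a sibilant (*huaz*, *edos*); -u when the stem ends in a non-sibilant consonant (*eteped*, *wef*); -eze when the stem ends in a vowel (*wudoba*, *awoli*).
*japez* — final sound /z/ (a sibilant) → -asa → *japezasa*.
*ezod*: final sound = /d/, a non-sibilant consonant → -u → *ezodu*.
Since the final sound of *wikugbi* is /i/ (a vowel), it takes -eze, giving *wikugbieze*.

japezasa, ezodu, wikugbieze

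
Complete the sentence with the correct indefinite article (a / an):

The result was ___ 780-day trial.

The indefinite article is chosen by the initial *sound* of the following word, not its spelling.
The number *780* is spoken "seven hundred …", beginning with /ˈsɛvən/ — a consonant sound.
So the article is *a*: The result was a 780-day trial.

a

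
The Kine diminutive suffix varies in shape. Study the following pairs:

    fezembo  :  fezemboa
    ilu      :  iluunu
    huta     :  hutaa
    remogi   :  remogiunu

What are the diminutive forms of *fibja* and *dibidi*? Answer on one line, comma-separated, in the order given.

Looking at the last vowel of each stem: -unu when the last vowel of the stem is a high vowel (*ilu*, *remogi*); -a when the last vowel of the stem is a non-high vowel (*fezembo*, *huta*).
*fibja* — last vowel /a/ (a non-high vowel) → -a → *fibjaa*.
The last vowel of *dibidi* is /i/, which is a high vowel, so the suffix is -unu, giving *dibidiunu*.

fibjaa, dibidiunu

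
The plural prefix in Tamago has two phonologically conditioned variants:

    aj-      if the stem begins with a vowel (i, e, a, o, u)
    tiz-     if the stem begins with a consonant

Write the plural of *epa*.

*epa* — first sound /e/ (a vowel) → aj- → *ajepa*.

ajepa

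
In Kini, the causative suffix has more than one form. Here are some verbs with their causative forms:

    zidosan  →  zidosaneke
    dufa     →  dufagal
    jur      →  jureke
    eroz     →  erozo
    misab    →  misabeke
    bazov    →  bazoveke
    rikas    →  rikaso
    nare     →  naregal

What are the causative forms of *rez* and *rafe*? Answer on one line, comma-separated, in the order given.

The pattern is sibilance of the final sound: -o when the stem ends in a sibilant (*eroz*, *rikas*); -eke when the stem ends in a non-sibilant consonant (*zidosan*, *jur*, *misab*, *bazov*); -gal when the stem ends in a vowel (*dufa*, *nare*).
*rez* — final sound /z/ (a sibilant) → -o → *rezo*.
*rafe* — final sound /e/ (a vowel) → -gal → *rafegal*.

rezo, rafegal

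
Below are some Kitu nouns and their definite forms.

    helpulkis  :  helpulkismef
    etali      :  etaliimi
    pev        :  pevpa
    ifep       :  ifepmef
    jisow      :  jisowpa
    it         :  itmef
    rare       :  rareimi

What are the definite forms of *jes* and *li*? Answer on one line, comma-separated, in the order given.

jesmef, liimi

The pattern is voicing of the final sound: -mef when the stem ends in a voiceless consonant (*helpulkis*, *ifep*, *it*); -pa when the stem ends in a voiced consonant (*pev*, *jisow*); -imi when the stem ends in a vowel (*etali*, *rare*).
Since the final sound of *jes* is /s/ (a voiceless consonant), it takes -mef, giving *jesmef*.
The final sound of *li* is /i/, which is a vowel, so the suffix is -imi, giving *liimi*.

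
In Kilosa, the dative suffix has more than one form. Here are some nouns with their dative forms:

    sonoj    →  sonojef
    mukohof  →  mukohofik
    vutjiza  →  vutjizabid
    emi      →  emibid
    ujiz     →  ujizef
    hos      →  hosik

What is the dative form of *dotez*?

dotezef

Looking at the final sound of each stem: -ik when the stem ends in a voiceless consonant (*mukohof*, *hos*); -ef when the stem ends in a voiced consonant (*sonoj*, *ujiz*); -bid when the stem ends in a vowel (*vutjiza*, *emi*).
Since the final sound of *dotez* is /z/ (a voiced consonant), it takes -ef, giving *dotezef*.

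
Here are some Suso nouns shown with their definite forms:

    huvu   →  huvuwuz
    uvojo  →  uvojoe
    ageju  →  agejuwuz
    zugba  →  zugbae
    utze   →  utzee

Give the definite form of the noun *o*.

oe

The suffix is conditioned by the last vowel: -wuz when the last vowel of the stem is a high vowel (*huvu*, *ageju*); -e when the last vowel of the stem is a non-high vowel (*uvojo*, *zugba*, *utze*).
*o*: last vowel = /o/, a non-high vowel → -e → *oe*.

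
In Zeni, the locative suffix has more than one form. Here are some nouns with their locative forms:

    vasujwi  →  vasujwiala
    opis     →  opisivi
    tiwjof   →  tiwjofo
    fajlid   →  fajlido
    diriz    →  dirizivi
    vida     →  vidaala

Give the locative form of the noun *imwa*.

The suffix is conditioned by the final sound: -ivi when the stem ends in a sibilant (*opis*, *diriz*); -o when the stem ends in a non-sibilant consonant (*tiwjof*, *fajlid*); -ala when the stem ends in a vowel (*vasujwi*, *vida*).
Since the final sound of *imwa* is /a/ (a vowel), it takes -ala, giving *imwaala*.

imwaala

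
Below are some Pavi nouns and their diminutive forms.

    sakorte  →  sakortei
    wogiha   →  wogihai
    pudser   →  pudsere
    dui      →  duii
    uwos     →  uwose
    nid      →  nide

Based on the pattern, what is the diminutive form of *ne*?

The alternation tracks the final sound of the stem — -e when the stem ends in a consonant (*pudser*, *uwos*, *nid*); -i when the stem ends in a vowel (*sakorte*, *wogiha*, *dui*).
The final sound of *ne* is /e/, which is a vowel, so the suffix is -i, giving *nei*.

nei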